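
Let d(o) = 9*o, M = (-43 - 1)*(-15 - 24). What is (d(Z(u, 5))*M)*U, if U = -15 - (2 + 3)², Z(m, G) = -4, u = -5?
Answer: 2471040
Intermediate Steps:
M = 1716 (M = -44*(-39) = 1716)
U = -40 (U = -15 - 1*5² = -15 - 1*25 = -15 - 25 = -40)
(d(Z(u, 5))*M)*U = ((9*(-4))*1716)*(-40) = -36*1716*(-40) = -61776*(-40) = 2471040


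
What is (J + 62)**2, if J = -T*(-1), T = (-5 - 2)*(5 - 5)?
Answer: 3844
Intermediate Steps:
T = 0 (T = -7*0 = 0)
J = 0 (J = -1*0*(-1) = 0*(-1) = 0)
(J + 62)**2 = (0 + 62)**2 = 62**2 = 3844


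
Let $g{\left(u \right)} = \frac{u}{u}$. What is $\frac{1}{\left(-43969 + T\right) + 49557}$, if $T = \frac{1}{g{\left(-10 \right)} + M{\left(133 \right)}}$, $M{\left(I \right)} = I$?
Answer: $\frac{134}{748793} \approx 0.00017895$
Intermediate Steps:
$g{\left(u \right)} = 1$
$T = \frac{1}{134}$ ($T = \frac{1}{1 + 133} = \frac{1}{134} \approx 0.0074627$)
$\frac{1}{\left(-43969 + T\right) + 49557} = \frac{1}{\left(-43969 + \frac{1}{134}\right) + 49557} = \frac{1}{- \frac{5891845}{134} + 49557} = \frac{1}{\frac{748793}{134}} = \frac{134}{748793}$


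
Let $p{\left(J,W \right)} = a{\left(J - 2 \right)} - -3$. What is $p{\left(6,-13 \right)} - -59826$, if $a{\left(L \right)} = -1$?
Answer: $59828$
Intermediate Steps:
$p{\left(J,W \right)} = 2$ ($p{\left(J,W \right)} = -1 - -3 = -1 + 3 = 2$)
$p{\left(6,-13 \right)} - -59826 = 2 - -59826 = 2 + 59826 = 59828$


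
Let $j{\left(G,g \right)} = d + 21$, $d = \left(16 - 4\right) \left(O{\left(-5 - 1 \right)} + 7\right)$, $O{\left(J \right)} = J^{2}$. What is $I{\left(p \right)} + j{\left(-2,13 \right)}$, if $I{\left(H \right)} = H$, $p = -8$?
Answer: $529$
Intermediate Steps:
$d = 516$ ($d = \left(16 - 4\right) \left(\left(-5 - 1\right)^{2} + 7\right) = 12 \left(\left(-6\right)^{2} + 7\right) = 12 \left(36 + 7\right) = 12 \cdot 43 = 516$)
$j{\left(G,g \right)} = 537$ ($j{\left(G,g \right)} = 516 + 21 = 537$)
$I{\left(p \right)} + j{\left(-2,13 \right)} = -8 + 537 = 529$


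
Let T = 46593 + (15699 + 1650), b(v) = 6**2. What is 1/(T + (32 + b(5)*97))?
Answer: 1/67466 ≈ 1.4822e-5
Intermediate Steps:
b(v) = 36
T = 63942 (T = 46593 + 17349 = 63942)
1/(T + (32 + b(5)*97)) = 1/(63942 + (32 + 36*97)) = 1/(63942 + (32 + 3492)) = 1/(63942 + 3524) = 1/67466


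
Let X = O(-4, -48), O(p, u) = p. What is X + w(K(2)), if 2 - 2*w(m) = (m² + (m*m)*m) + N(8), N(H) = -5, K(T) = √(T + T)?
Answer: -13/2 ≈ -6.5000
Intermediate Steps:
K(T) = √2*√T (K(T) = √(2*T) = √2*√T)
w(m) = 7/2 - m²/2 - m³/2 (w(m) = 1 - ((m² + (m*m)*m) - 5)/2 = 1 - ((m² + m²*m) - 5)/2 = 1 - ((m² + m³) - 5)/2 = 1 - (-5 + m² + m³)/2 = 1 + (5/2 - m²/2 - m³/2) = 7/2 - m²/2 - m³/2)
X = -4
X + w(K(2)) = -4 + (7/2 - (√2*√2)²/2 - (√2*√2)³/2) = -4 + (7/2 - ½*2² - ½*2³) = -4 + (7/2 - ½*4 - ½*8) = -4 + (7/2 - 2 - 4) = -4 - 5/2 = -13/2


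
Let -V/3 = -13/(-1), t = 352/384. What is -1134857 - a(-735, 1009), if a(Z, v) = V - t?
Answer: -13617805/12 ≈ -1.1348e+6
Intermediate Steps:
t = 11/12 (t = 352*(1/384) = 11/12 ≈ 0.91667)
V = -39 (V = -(-39)/(-1) = -(-39)*(-1) = -3*13 = -39)
a(Z, v) = -479/12 (a(Z, v) = -39 - 1*11/12 = -39 - 11/12 = -479/12)
-1134857 - a(-735, 1009) = -1134857 - 1*(-479/12) = -1134857 + 479/12 = -13617805/12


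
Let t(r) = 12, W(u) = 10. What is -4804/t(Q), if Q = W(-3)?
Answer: -1201/3 ≈ -400.33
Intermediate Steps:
Q = 10
-4804/t(Q) = -4804/12 = -4804*1/12 = -1201/3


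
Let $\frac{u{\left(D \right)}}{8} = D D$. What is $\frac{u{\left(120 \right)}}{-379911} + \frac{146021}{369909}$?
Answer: $\frac{4287155777}{46844166033} \approx 0.091519$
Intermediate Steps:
$u{\left(D \right)} = 8 D^{2}$ ($u{\left(D \right)} = 8 D D = 8 D^{2}$)
$\frac{u{\left(120 \right)}}{-379911} + \frac{146021}{369909} = \frac{8 \cdot 120^{2}}{-379911} + \frac{146021}{369909} = 8 \cdot 14400 \left(- \frac{1}{379911}\right) + 146021 \cdot \frac{1}{369909} = 115200 \left(- \frac{1}{379911}\right) + \frac{146021}{369909} = - \frac{38400}{126637} + \frac{146021}{369909} = \frac{4287155777}{46844166033}$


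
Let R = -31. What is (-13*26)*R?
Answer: 10478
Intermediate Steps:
(-13*26)*R = -13*26*(-31) = -338*(-31) = 10478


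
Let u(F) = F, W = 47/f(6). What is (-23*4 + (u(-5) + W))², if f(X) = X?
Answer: 286225/36 ≈ 7950.7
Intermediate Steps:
W = 47/6 ≈ 7.8333
(-23*4 + (u(-5) + W))² = (-23*4 + (-5 + 47/6))² = (-92 + 17/6)² = (-535/6)² = 286225/36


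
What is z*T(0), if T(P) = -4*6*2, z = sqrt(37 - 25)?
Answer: -96*sqrt(3) ≈ -166.28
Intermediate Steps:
z = 2*sqrt(3) (z = sqrt(12) = 2*sqrt(3) ≈ 3.4641)
T(P) = -48 (T(P) = -24*2 = -48)
z*T(0) = (2*sqrt(3))*(-48) = -96*sqrt(3)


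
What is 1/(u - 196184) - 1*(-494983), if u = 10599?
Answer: 91861420054/185585 ≈ 4.9498e+5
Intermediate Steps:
1/(u - 196184) - 1*(-494983) = 1/(10599 - 196184) - 1*(-494983) = 1/(-185585) + 494983 = -1/185585 + 494983 = 91861420054/185585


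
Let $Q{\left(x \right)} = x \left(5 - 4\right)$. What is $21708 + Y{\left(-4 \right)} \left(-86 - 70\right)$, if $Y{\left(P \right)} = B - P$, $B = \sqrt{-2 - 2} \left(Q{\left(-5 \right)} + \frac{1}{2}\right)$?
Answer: $21084 + 1404 i \approx 21084.0 + 1404.0 i$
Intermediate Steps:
$Q{\left(x \right)} = x$ ($Q{\left(x \right)} = x 1 = x$)
$B = - 9 i$ ($B = \sqrt{-2 - 2} \left(-5 + \frac{1}{2}\right) = \sqrt{-4} \left(-5 + \frac{1}{2}\right) = 2 i \left(- \frac{9}{2}\right) = - 9 i \approx - 9.0 i$)
$Y{\left(P \right)} = - P - 9 i$ ($Y{\left(P \right)} = - 9 i - P = - P - 9 i$)
$21708 + Y{\left(-4 \right)} \left(-86 - 70\right) = 21708 + \left(\left(-1\right) \left(-4\right) - 9 i\right) \left(-86 - 70\right) = 21708 + \left(4 - 9 i\right) \left(-156\right) = 21708 - \left(624 - 1404 i\right) = 21084 + 1404 i$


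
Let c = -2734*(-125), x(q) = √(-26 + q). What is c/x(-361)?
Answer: -341750*I*√43/129 ≈ -17372.0*I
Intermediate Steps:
c = 341750
c/x(-361) = 341750/(√(-26 - 361)) = 341750/(√(-387)) = 341750/((3*I*√43)) = 341750*(-I*√43/129) = -341750*I*√43/129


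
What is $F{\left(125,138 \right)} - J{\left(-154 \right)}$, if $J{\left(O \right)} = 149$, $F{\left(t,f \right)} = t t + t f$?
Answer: $32726$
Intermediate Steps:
$F{\left(t,f \right)} = t^{2} + f t$
$F{\left(125,138 \right)} - J{\left(-154 \right)} = 125 \left(138 + 125\right) - 149 = 125 \cdot 263 - 149 = 32875 - 149 = 32726$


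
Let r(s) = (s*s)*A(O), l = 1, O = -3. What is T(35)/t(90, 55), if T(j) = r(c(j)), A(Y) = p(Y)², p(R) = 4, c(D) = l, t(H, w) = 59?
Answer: 16/59 ≈ 0.27119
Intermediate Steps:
c(D) = 1
A(Y) = 16 (A(Y) = 4² = 16)
r(s) = 16*s² (r(s) = (s*s)*16 = s²*16 = 16*s²)
T(j) = 16 (T(j) = 16*1² = 16*1 = 16)
T(35)/t(90, 55) = 16/59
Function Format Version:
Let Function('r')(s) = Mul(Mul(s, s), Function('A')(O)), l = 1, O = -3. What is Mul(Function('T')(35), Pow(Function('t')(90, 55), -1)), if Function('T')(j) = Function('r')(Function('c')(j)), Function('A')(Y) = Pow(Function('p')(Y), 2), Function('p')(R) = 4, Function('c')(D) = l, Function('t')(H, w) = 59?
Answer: Rational(16, 59) ≈ 0.27119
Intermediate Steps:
Function('c')(D) = 1
Function('A')(Y) = 16 (Function('A')(Y) = Pow(4, 2) = 16)
Function('r')(s) = Mul(16, Pow(s, 2)) (Function('r')(s) = Mul(Mul(s, s), 16) = Mul(Pow(s, 2), 16) = Mul(16, Pow(s, 2)))
Function('T')(j) = 16 (Function('T')(j) = Mul(16, Pow(1, 2)) = Mul(16, 1) = 16)
Mul(Function('T')(35), Pow(Function('t')(90, 55), -1)) = Mul(16, Pow(59, -1)) = Mul(16, Rational(1, 59)) = Rational(16, 59)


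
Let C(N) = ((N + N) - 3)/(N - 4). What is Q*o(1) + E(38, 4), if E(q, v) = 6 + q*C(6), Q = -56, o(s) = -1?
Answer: 233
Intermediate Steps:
C(N) = (-3 + 2*N)/(-4 + N) (C(N) = (2*N - 3)/(-4 + N) = (-3 + 2*N)/(-4 + N))
E(q, v) = 6 + 9*q/2 (E(q, v) = 6 + q*((-3 + 2*6)/(-4 + 6)) = 6 + q*((-3 + 12)/2) = 6 + q*((1/2)*9) = 6 + q*(9/2) = 6 + 9*q/2)
Q*o(1) + E(38, 4) = -56*(-1) + (6 + (9/2)*38) = 56 + (6 + 171) = 56 + 177 = 233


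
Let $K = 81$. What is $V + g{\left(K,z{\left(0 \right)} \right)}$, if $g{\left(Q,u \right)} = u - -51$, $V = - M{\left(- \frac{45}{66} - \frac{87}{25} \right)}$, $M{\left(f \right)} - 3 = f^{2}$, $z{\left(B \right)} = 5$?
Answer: $\frac{10792979}{302500} \approx 35.679$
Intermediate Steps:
$M{\left(f \right)} = 3 + f^{2}$
$V = - \frac{6147021}{302500}$ ($V = - (3 + \left(- \frac{45}{66} - \frac{87}{25}\right)^{2}) = - (3 + \left(\left(-45\right) \frac{1}{66} - \frac{87}{25}\right)^{2}) = - (3 + \left(- \frac{15}{22} - \frac{87}{25}\right)^{2}) = - (3 + \left(- \frac{2289}{550}\right)^{2}) = - (3 + \frac{5239521}{302500}) = \left(-1\right) \frac{6147021}{302500} = - \frac{6147021}{302500} \approx -20.321$)
$g{\left(Q,u \right)} = 51 + u$ ($g{\left(Q,u \right)} = u + 51 = 51 + u$)
$V + g{\left(K,z{\left(0 \right)} \right)} = - \frac{6147021}{302500} + \left(51 + 5\right) = - \frac{6147021}{302500} + 56 = \frac{10792979}{302500}$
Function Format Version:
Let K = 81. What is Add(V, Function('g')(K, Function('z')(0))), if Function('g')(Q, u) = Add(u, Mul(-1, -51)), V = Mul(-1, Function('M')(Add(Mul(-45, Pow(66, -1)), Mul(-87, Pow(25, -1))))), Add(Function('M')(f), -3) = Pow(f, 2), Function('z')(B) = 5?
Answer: Rational(10792979, 302500) ≈ 35.679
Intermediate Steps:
Function('M')(f) = Add(3, Pow(f, 2))
V = Rational(-6147021, 302500) (V = Mul(-1, Add(3, Pow(Add(Mul(-45, Pow(66, -1)), Mul(-87, Pow(25, -1))), 2))) = Mul(-1, Add(3, Pow(Add(Mul(-45, Rational(1, 66)), Mul(-87, Rational(1, 25))), 2))) = Mul(-1, Add(3, Pow(Add(Rational(-15, 22), Rational(-87, 25)), 2))) = Mul(-1, Add(3, Pow(Rational(-2289, 550), 2))) = Mul(-1, Add(3, Rational(5239521, 302500))) = Mul(-1, Rational(6147021, 302500)) = Rational(-6147021, 302500) ≈ -20.321)
Function('g')(Q, u) = Add(51, u) (Function('g')(Q, u) = Add(u, 51) = Add(51, u))
Add(V, Function('g')(K, Function('z')(0))) = Add(Rational(-6147021, 302500), Add(51, 5)) = Add(Rational(-6147021, 302500), 56) = Rational(10792979, 302500)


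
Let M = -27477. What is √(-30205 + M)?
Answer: I*√57682 ≈ 240.17*I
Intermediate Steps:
√(-30205 + M) = √(-30205 - 27477) = √(-57682) = I*√57682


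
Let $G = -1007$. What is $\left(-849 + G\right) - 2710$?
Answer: $-4566$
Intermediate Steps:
$\left(-849 + G\right) - 2710 = \left(-849 - 1007\right) - 2710 = -1856 - 2710 = -4566$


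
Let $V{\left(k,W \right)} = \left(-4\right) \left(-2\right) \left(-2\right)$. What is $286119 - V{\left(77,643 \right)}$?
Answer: $286135$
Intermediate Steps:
$V{\left(k,W \right)} = -16$ ($V{\left(k,W \right)} = 8 \left(-2\right) = -16$)
$286119 - V{\left(77,643 \right)} = 286119 - -16 = 286119 + 16 = 286135$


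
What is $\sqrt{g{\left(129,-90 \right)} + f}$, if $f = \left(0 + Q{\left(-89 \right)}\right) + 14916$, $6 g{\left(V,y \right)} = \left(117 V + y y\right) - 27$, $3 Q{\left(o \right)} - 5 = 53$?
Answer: $\frac{\sqrt{169167}}{3} \approx 137.1$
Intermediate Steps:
$Q{\left(o \right)} = \frac{58}{3}$ ($Q{\left(o \right)} = \frac{5}{3} + \frac{1}{3} \cdot 53 = \frac{5}{3} + \frac{53}{3} = \frac{58}{3}$)
$g{\left(V,y \right)} = - \frac{9}{2} + \frac{y^{2}}{6} + \frac{39 V}{2}$ ($g{\left(V,y \right)} = \frac{\left(117 V + y y\right) - 27}{6} = \frac{\left(117 V + y^{2}\right) - 27}{6} = \frac{\left(y^{2} + 117 V\right) - 27}{6} = \frac{-27 + y^{2} + 117 V}{6} = - \frac{9}{2} + \frac{y^{2}}{6} + \frac{39 V}{2}$)
$f = \frac{44806}{3}$ ($f = \left(0 + \frac{58}{3}\right) + 14916 = \frac{58}{3} + 14916 = \frac{44806}{3} \approx 14935.0$)
$\sqrt{g{\left(129,-90 \right)} + f} = \sqrt{\left(- \frac{9}{2} + \frac{\left(-90\right)^{2}}{6} + \frac{39}{2} \cdot 129\right) + \frac{44806}{3}} = \sqrt{\left(- \frac{9}{2} + \frac{1}{6} \cdot 8100 + \frac{5031}{2}\right) + \frac{44806}{3}} = \sqrt{\left(- \frac{9}{2} + 1350 + \frac{5031}{2}\right) + \frac{44806}{3}} = \sqrt{3861 + \frac{44806}{3}} = \sqrt{\frac{56389}{3}} = \frac{\sqrt{169167}}{3}$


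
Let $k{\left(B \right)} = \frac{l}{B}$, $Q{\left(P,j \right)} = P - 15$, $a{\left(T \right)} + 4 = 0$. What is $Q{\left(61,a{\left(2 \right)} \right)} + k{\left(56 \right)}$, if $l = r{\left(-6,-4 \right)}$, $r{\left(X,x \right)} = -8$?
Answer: $\frac{321}{7} \approx 45.857$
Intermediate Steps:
$l = -8$
$a{\left(T \right)} = -4$ ($a{\left(T \right)} = -4 + 0 = -4$)
$Q{\left(P,j \right)} = -15 + P$
$k{\left(B \right)} = - \frac{8}{B}$
$Q{\left(61,a{\left(2 \right)} \right)} + k{\left(56 \right)} = \left(-15 + 61\right) - \frac{8}{56} = 46 - \frac{1}{7} = \frac{321}{7}$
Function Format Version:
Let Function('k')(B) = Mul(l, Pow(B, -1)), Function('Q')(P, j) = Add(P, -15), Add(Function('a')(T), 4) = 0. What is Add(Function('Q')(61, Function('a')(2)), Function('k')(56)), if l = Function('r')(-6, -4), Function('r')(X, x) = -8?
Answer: Rational(321, 7) ≈ 45.857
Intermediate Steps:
l = -8
Function('a')(T) = -4 (Function('a')(T) = Add(-4, 0) = -4)
Function('Q')(P, j) = Add(-15, P)
Function('k')(B) = Mul(-8, Pow(B, -1))
Add(Function('Q')(61, Function('a')(2)), Function('k')(56)) = Add(Add(-15, 61), Mul(-8, Pow(56, -1))) = Add(46, Mul(-8, Rational(1, 56))) = Add(46, Rational(-1, 7)) = Rational(321, 7)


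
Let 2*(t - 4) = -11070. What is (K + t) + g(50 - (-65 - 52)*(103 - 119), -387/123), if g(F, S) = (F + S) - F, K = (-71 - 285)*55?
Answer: -1029680/41 ≈ -25114.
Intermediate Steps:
K = -19580 (K = -356*55 = -19580)
t = -5531 (t = 4 + (½)*(-11070) = 4 - 5535 = -5531)
g(F, S) = S
(K + t) + g(50 - (-65 - 52)*(103 - 119), -387/123) = (-19580 - 5531) - 387/123 = -25111 - 387*1/123 = -25111 - 129/41 = -1029680/41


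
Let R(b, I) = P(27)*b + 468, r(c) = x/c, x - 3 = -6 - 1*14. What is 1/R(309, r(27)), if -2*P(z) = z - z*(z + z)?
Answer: 2/443115 ≈ 4.5135e-6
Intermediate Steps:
x = -17 (x = 3 + (-6 - 1*14) = 3 + (-6 - 14) = 3 - 20 = -17)
r(c) = -17/c
P(z) = z**2 - z/2 (P(z) = -(z - z*(z + z))/2 = -(z - z*2*z)/2 = -(z - 2*z**2)/2 = z**2 - z/2)
R(b, I) = 468 + 1431*b/2 (R(b, I) = (27*(-1/2 + 27))*b + 468 = (27*(53/2))*b + 468 = 1431*b/2 + 468 = 468 + 1431*b/2)
1/R(309, r(27)) = 1/(468 + (1431/2)*309) = 1/(468 + 442179/2) = 1/(443115/2) = 2/443115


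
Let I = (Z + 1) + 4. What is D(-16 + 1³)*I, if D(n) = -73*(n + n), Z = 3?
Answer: 17520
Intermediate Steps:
I = 8 (I = (3 + 1) + 4 = 4 + 4 = 8)
D(n) = -146*n
D(-16 + 1³)*I = -146*(-16 + 1³)*8 = -146*(-16 + 1)*8 = -146*(-15)*8 = 2190*8 = 17520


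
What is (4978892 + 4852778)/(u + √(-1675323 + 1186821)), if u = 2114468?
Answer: 10394375800780/2235487705763 - 14747505*I*√54278/2235487705763 ≈ 4.6497 - 0.0015369*I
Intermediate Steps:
(4978892 + 4852778)/(u + √(-1675323 + 1186821)) = (4978892 + 4852778)/(2114468 + √(-1675323 + 1186821)) = 9831670/(2114468 + √(-488502)) = 9831670/(2114468 + 3*I*√54278)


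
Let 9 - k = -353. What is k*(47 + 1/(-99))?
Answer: 1684024/99 ≈ 17010.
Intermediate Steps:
k = 362 (k = 9 - 1*(-353) = 9 + 353 = 362)
k*(47 + 1/(-99)) = 362*(47 + 1/(-99)) = 362*(47 - 1/99) = 362*(4652/99) = 1684024/99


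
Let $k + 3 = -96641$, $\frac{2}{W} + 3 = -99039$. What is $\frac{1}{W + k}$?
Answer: $- \frac{49521}{4785907525} \approx -1.0347 \cdot 10^{-5}$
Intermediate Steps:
$W = - \frac{1}{49521}$ ($W = \frac{2}{-3 - 99039} = \frac{2}{-99042} = 2 \left(- \frac{1}{99042}\right) = - \frac{1}{49521} \approx -2.0193 \cdot 10^{-5}$)
$k = -96644$ ($k = -3 - 96641 = -96644$)
$\frac{1}{W + k} = \frac{1}{- \frac{1}{49521} - 96644} = \frac{1}{- \frac{4785907525}{49521}} = - \frac{49521}{4785907525}$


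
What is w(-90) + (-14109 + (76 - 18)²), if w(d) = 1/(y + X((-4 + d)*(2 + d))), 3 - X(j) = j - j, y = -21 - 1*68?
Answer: -924071/86 ≈ -10745.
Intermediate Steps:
y = -89 (y = -21 - 68 = -89)
X(j) = 3 (X(j) = 3 - (j - j) = 3 - 1*0 = 3 + 0 = 3)
w(d) = -1/86 (w(d) = 1/(-89 + 3) = 1/(-86) = -1/86)
w(-90) + (-14109 + (76 - 18)²) = -1/86 + (-14109 + (76 - 18)²) = -1/86 + (-14109 + 58²) = -1/86 + (-14109 + 3364) = -1/86 - 10745 = -924071/86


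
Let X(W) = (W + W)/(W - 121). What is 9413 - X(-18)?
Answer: 1308371/139 ≈ 9412.7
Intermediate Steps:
X(W) = 2*W/(-121 + W) (X(W) = (2*W)/(-121 + W) = 2*W/(-121 + W))
9413 - X(-18) = 9413 - 2*(-18)/(-121 - 18) = 9413 - 2*(-18)/(-139) = 9413 - 2*(-18)*(-1)/139 = 9413 - 1*36/139 = 9413 - 36/139 = 1308371/139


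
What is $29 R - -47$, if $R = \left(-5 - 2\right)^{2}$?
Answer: $1468$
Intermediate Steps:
$R = 49$ ($R = \left(-7\right)^{2} = 49$)
$29 R - -47 = 29 \cdot 49 - -47 = 1421 + 47 = 1468$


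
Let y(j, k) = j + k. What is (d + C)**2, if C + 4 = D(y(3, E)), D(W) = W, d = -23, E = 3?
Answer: 441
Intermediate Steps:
C = 2 (C = -4 + (3 + 3) = -4 + 6 = 2)
(d + C)**2 = (-23 + 2)**2 = (-21)**2 = 441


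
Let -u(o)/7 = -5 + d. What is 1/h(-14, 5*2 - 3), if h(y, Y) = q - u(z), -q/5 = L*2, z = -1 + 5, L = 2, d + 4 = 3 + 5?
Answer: -1/27 ≈ -0.037037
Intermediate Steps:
d = 4 (d = -4 + (3 + 5) = -4 + 8 = 4)
z = 4
u(o) = 7 (u(o) = -7*(-5 + 4) = -7*(-1) = 7)
q = -20 (q = -10*2 = -5*4 = -20)
h(y, Y) = -27 (h(y, Y) = -20 - 1*7 = -20 - 7 = -27)
1/h(-14, 5*2 - 3) = 1/(-27) = -1/27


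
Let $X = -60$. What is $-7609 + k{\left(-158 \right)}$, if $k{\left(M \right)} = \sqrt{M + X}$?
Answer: $-7609 + i \sqrt{218} \approx -7609.0 + 14.765 i$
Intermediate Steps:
$k{\left(M \right)} = \sqrt{-60 + M}$ ($k{\left(M \right)} = \sqrt{M - 60} = \sqrt{-60 + M}$)
$-7609 + k{\left(-158 \right)} = -7609 + \sqrt{-60 - 158} = -7609 + \sqrt{-218} = -7609 + i \sqrt{218}$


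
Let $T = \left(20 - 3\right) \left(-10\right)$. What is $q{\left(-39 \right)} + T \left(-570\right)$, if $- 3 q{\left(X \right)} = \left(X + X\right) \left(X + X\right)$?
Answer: $94872$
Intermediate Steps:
$q{\left(X \right)} = - \frac{4 X^{2}}{3}$ ($q{\left(X \right)} = - \frac{\left(X + X\right) \left(X + X\right)}{3} = - \frac{2 X 2 X}{3} = - \frac{4 X^{2}}{3}$)
$T = -170$ ($T = \left(20 - 3\right) \left(-10\right) = 17 \left(-10\right) = -170$)
$q{\left(-39 \right)} + T \left(-570\right) = - \frac{4 \left(-39\right)^{2}}{3} - -96900 = \left(- \frac{4}{3}\right) 1521 + 96900 = -2028 + 96900 = 94872$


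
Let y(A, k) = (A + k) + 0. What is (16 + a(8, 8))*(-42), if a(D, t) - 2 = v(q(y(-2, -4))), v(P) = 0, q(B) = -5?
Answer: -756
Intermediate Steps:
y(A, k) = A + k
a(D, t) = 2 (a(D, t) = 2 + 0 = 2)
(16 + a(8, 8))*(-42) = (16 + 2)*(-42) = 18*(-42) = -756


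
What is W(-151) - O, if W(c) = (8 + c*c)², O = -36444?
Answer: 520286925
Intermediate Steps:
W(c) = (8 + c²)²
W(-151) - O = (8 + (-151)²)² - 1*(-36444) = (8 + 22801)² + 36444 = 22809² + 36444 = 520250481 + 36444 = 520286925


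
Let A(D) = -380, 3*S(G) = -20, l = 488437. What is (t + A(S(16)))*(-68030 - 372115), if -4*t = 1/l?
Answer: 326774317554945/1953748 ≈ 1.6726e+8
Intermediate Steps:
S(G) = -20/3 (S(G) = (1/3)*(-20) = -20/3)
t = -1/1953748 (t = -1/4/488437 = -1/4*1/488437 = -1/1953748 ≈ -5.1184e-7)
(t + A(S(16)))*(-68030 - 372115) = (-1/1953748 - 380)*(-68030 - 372115) = -742424241/1953748*(-440145) = 326774317554945/1953748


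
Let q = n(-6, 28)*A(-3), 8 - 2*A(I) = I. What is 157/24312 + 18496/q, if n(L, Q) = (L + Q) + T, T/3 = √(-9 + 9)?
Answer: 449693749/2941752 ≈ 152.87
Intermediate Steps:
A(I) = 4 - I/2
T = 0 (T = 3*√(-9 + 9) = 3*√0 = 3*0 = 0)
n(L, Q) = L + Q (n(L, Q) = (L + Q) + 0 = L + Q)
q = 121 (q = (-6 + 28)*(4 - ½*(-3)) = 22*(4 + 3/2) = 22*(11/2) = 121)
157/24312 + 18496/q = 157/24312 + 18496/121 = 449693749/2941752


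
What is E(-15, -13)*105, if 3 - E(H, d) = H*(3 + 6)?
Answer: 14490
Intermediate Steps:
E(H, d) = 3 - 9*H (E(H, d) = 3 - H*(3 + 6) = 3 - H*9 = 3 - 9*H)
E(-15, -13)*105 = (3 - 9*(-15))*105 = (3 + 135)*105 = 138*105 = 14490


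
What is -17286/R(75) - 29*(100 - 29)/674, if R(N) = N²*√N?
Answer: -2059/674 - 5762*√3/28125 ≈ -3.4097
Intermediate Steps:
R(N) = N^(5/2)
-17286/R(75) - 29*(100 - 29)/674 = -17286*√3/84375 - 29*(100 - 29)/674 = -17286*√3/84375 - 29*71*(1/674) = -5762*√3/28125 - 2059*1/674 = -5762*√3/28125 - 2059/674 = -2059/674 - 5762*√3/28125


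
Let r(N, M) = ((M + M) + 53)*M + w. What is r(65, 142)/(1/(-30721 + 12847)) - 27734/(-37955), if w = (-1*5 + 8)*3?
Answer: -32470626281476/37955 ≈ -8.5550e+8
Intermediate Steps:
w = 9 (w = (-5 + 8)*3 = 3*3 = 9)
r(N, M) = 9 + M*(53 + 2*M) (r(N, M) = ((M + M) + 53)*M + 9 = (2*M + 53)*M + 9 = (53 + 2*M)*M + 9 = M*(53 + 2*M) + 9 = 9 + M*(53 + 2*M))
r(65, 142)/(1/(-30721 + 12847)) - 27734/(-37955) = (9 + 2*142**2 + 53*142)/(1/(-30721 + 12847)) - 27734/(-37955) = (9 + 2*20164 + 7526)/(1/(-17874)) - 27734*(-1/37955) = (9 + 40328 + 7526)/(-1/17874) + 27734/37955 = 47863*(-17874) + 27734/37955 = -855503262 + 27734/37955 = -32470626281476/37955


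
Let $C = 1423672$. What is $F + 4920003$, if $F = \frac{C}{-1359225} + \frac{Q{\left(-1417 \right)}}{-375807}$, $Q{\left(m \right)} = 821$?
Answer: $\frac{837722614195327232}{170268756525} \approx 4.92 \cdot 10^{6}$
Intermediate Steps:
$F = - \frac{178713942343}{170268756525}$ ($F = \frac{1423672}{-1359225} + \frac{821}{-375807} = 1423672 \left(- \frac{1}{1359225}\right) + 821 \left(- \frac{1}{375807}\right) = - \frac{1423672}{1359225} - \frac{821}{375807} = - \frac{178713942343}{170268756525} \approx -1.0496$)
$F + 4920003 = - \frac{178713942343}{170268756525} + 4920003 = \frac{837722614195327232}{170268756525}$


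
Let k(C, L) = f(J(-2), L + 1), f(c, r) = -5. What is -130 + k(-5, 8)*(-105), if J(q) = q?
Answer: 395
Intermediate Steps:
k(C, L) = -5
-130 + k(-5, 8)*(-105) = -130 - 5*(-105) = -130 + 525 = 395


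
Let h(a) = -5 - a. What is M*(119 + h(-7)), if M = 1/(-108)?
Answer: -121/108 ≈ -1.1204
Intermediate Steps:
M = -1/108 ≈ -0.0092593
M*(119 + h(-7)) = -(119 + (-5 - 1*(-7)))/108 = -(119 + (-5 + 7))/108 = -(119 + 2)/108 = -1/108*121 = -121/108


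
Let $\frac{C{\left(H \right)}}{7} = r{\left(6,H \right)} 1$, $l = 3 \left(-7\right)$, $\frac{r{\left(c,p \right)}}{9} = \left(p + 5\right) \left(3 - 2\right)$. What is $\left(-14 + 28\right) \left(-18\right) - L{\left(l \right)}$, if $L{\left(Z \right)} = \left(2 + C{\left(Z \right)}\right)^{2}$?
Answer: $-1012288$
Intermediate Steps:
$r{\left(c,p \right)} = 45 + 9 p$ ($r{\left(c,p \right)} = 9 \left(p + 5\right) \left(3 - 2\right) = 9 \left(5 + p\right) 1 = 9 \left(5 + p\right) = 45 + 9 p$)
$l = -21$
$C{\left(H \right)} = 315 + 63 H$ ($C{\left(H \right)} = 7 \left(45 + 9 H\right) 1 = 7 \left(45 + 9 H\right) = 315 + 63 H$)
$L{\left(Z \right)} = \left(317 + 63 Z\right)^{2}$ ($L{\left(Z \right)} = \left(2 + \left(315 + 63 Z\right)\right)^{2} = \left(317 + 63 Z\right)^{2}$)
$\left(-14 + 28\right) \left(-18\right) - L{\left(l \right)} = \left(-14 + 28\right) \left(-18\right) - \left(317 + 63 \left(-21\right)\right)^{2} = 14 \left(-18\right) - \left(317 - 1323\right)^{2} = -252 - \left(-1006\right)^{2} = -252 - 1012036 = -1012288$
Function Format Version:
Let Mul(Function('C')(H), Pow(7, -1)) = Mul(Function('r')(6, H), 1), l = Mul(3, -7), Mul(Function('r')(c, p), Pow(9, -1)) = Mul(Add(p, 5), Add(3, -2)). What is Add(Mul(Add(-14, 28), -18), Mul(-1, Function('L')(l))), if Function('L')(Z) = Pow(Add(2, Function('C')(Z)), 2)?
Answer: -1012288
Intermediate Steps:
Function('r')(c, p) = Add(45, Mul(9, p)) (Function('r')(c, p) = Mul(9, Mul(Add(p, 5), Add(3, -2))) = Mul(9, Mul(Add(5, p), 1)) = Mul(9, Add(5, p)) = Add(45, Mul(9, p)))
l = -21
Function('C')(H) = Add(315, Mul(63, H)) (Function('C')(H) = Mul(7, Mul(Add(45, Mul(9, H)), 1)) = Mul(7, Add(45, Mul(9, H))) = Add(315, Mul(63, H)))
Function('L')(Z) = Pow(Add(317, Mul(63, Z)), 2) (Function('L')(Z) = Pow(Add(2, Add(315, Mul(63, Z))), 2) = Pow(Add(317, Mul(63, Z)), 2))
Add(Mul(Add(-14, 28), -18), Mul(-1, Function('L')(l))) = Add(Mul(Add(-14, 28), -18), Mul(-1, Pow(Add(317, Mul(63, -21)), 2))) = Add(Mul(14, -18), Mul(-1, Pow(Add(317, -1323), 2))) = Add(-252, Mul(-1, Pow(-1006, 2))) = Add(-252, Mul(-1, 1012036)) = Add(-252, -1012036) = -1012288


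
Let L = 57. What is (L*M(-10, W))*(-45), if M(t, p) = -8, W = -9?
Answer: 20520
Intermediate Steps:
(L*M(-10, W))*(-45) = (57*(-8))*(-45) = -456*(-45) = 20520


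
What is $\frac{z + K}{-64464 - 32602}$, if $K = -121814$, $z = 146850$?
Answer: $- \frac{12518}{48533} \approx -0.25793$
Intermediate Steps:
$\frac{z + K}{-64464 - 32602} = \frac{146850 - 121814}{-64464 - 32602} = \frac{25036}{-97066} = 25036 \left(- \frac{1}{97066}\right) = - \frac{12518}{48533}$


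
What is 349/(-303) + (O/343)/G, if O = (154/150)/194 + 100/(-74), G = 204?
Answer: -4382283104351/3804612046200 ≈ -1.1518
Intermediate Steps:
O = -724651/538350 (O = (154*(1/150))*(1/194) + 100*(-1/74) = (77/75)*(1/194) - 50/37 = 77/14550 - 50/37 = -724651/538350 ≈ -1.3461)
349/(-303) + (O/343)/G = 349/(-303) - 724651/538350/343/204 = 349*(-1/303) - 724651/538350*1/343*(1/204) = -349/303 - 724651/184654050*1/204 = -349/303 - 724651/37669426200 = -4382283104351/3804612046200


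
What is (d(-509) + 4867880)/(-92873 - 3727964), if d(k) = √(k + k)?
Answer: -4867880/3820837 - I*√1018/3820837 ≈ -1.274 - 8.3506e-6*I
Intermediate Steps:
d(k) = √2*√k (d(k) = √(2*k) = √2*√k)
(d(-509) + 4867880)/(-92873 - 3727964) = (√2*√(-509) + 4867880)/(-92873 - 3727964) = (√2*(I*√509) + 4867880)/(-3820837) = (I*√1018 + 4867880)*(-1/3820837) = (4867880 + I*√1018)*(-1/3820837) = -4867880/3820837 - I*√1018/3820837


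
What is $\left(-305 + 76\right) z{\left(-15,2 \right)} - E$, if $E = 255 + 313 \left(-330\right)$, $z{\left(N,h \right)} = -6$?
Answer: $104409$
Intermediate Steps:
$E = -103035$ ($E = 255 - 103290 = -103035$)
$\left(-305 + 76\right) z{\left(-15,2 \right)} - E = \left(-305 + 76\right) \left(-6\right) - -103035 = \left(-229\right) \left(-6\right) + 103035 = 1374 + 103035 = 104409$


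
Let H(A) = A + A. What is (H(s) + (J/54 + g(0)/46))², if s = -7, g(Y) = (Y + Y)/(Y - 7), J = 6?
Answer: 15625/81 ≈ 192.90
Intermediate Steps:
g(Y) = 2*Y/(-7 + Y) (g(Y) = (2*Y)/(-7 + Y) = 2*Y/(-7 + Y))
H(A) = 2*A
(H(s) + (J/54 + g(0)/46))² = (2*(-7) + (6/54 + (2*0/(-7 + 0))/46))² = (-14 + (6*(1/54) + (2*0/(-7))*(1/46)))² = (-14 + (⅑ + (2*0*(-⅐))*(1/46)))² = (-14 + (⅑ + 0*(1/46)))² = (-14 + (⅑ + 0))² = (-14 + ⅑)² = (-125/9)² = 15625/81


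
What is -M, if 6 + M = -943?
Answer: 949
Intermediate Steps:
M = -949 (M = -6 - 943 = -949)
-M = -1*(-949) = 949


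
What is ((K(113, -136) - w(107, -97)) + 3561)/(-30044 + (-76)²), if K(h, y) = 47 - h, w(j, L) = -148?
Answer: -3643/24268 ≈ -0.15012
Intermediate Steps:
((K(113, -136) - w(107, -97)) + 3561)/(-30044 + (-76)²) = (((47 - 1*113) - 1*(-148)) + 3561)/(-30044 + (-76)²) = (((47 - 113) + 148) + 3561)/(-30044 + 5776) = ((-66 + 148) + 3561)/(-24268) = (82 + 3561)*(-1/24268) = 3643*(-1/24268) = -3643/24268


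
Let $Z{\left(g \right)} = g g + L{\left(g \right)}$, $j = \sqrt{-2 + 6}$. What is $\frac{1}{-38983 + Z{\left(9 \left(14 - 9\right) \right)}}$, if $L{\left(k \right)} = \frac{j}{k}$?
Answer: $- \frac{45}{1663108} \approx -2.7058 \cdot 10^{-5}$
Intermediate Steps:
$j = 2$ ($j = \sqrt{4} = 2$)
$L{\left(k \right)} = \frac{2}{k}$
$Z{\left(g \right)} = g^{2} + \frac{2}{g}$ ($Z{\left(g \right)} = g g + \frac{2}{g} = g^{2} + \frac{2}{g}$)
$\frac{1}{-38983 + Z{\left(9 \left(14 - 9\right) \right)}} = \frac{1}{-38983 + \frac{2 + \left(9 \left(14 - 9\right)\right)^{3}}{9 \left(14 - 9\right)}} = \frac{1}{-38983 + \frac{2 + \left(9 \cdot 5\right)^{3}}{9 \cdot 5}} = \frac{1}{-38983 + \frac{2 + 45^{3}}{45}} = \frac{1}{-38983 + \frac{2 + 91125}{45}} = \frac{1}{-38983 + \frac{1}{45} \cdot 91127} = \frac{1}{-38983 + \frac{91127}{45}} = \frac{1}{- \frac{1663108}{45}} = - \frac{45}{1663108}$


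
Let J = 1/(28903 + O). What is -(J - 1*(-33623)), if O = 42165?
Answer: -2389519365/71068 ≈ -33623.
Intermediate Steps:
J = 1/71068 (J = 1/(28903 + 42165) = 1/71068 ≈ 1.4071e-5)
-(J - 1*(-33623)) = -(1/71068 - 1*(-33623)) = -(1/71068 + 33623) = -1*2389519365/71068 = -2389519365/71068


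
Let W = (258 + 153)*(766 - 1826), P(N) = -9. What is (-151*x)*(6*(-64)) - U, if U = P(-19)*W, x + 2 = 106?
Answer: 2109396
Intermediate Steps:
x = 104 (x = -2 + 106 = 104)
W = -435660 (W = 411*(-1060) = -435660)
U = 3920940 (U = -9*(-435660) = 3920940)
(-151*x)*(6*(-64)) - U = (-151*104)*(6*(-64)) - 1*3920940 = -15704*(-384) - 3920940 = 6030336 - 3920940 = 2109396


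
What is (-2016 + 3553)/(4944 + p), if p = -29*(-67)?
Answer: 1537/6887 ≈ 0.22317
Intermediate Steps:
p = 1943
(-2016 + 3553)/(4944 + p) = (-2016 + 3553)/(4944 + 1943) = 1537/6887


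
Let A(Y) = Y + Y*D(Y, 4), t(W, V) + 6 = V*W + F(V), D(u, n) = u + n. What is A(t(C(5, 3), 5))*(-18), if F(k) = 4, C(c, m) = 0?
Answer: 108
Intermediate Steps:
D(u, n) = n + u
t(W, V) = -2 + V*W (t(W, V) = -6 + (V*W + 4) = -6 + (4 + V*W) = -2 + V*W)
A(Y) = Y + Y*(4 + Y)
A(t(C(5, 3), 5))*(-18) = ((-2 + 5*0)*(5 + (-2 + 5*0)))*(-18) = ((-2 + 0)*(5 + (-2 + 0)))*(-18) = -2*(5 - 2)*(-18) = -2*3*(-18) = -6*(-18) = 108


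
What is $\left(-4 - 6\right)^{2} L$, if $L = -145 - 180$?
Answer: $-32500$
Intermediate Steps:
$L = -325$ ($L = -145 - 180 = -325$)
$\left(-4 - 6\right)^{2} L = \left(-4 - 6\right)^{2} \left(-325\right) = \left(-10\right)^{2} \left(-325\right) = 100 \left(-325\right) = -32500$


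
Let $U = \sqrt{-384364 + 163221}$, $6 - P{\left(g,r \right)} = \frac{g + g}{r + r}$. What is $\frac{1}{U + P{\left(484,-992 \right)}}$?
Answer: $\frac{399032}{13603767953} - \frac{61504 i \sqrt{221143}}{13603767953} \approx 2.9332 \cdot 10^{-5} - 0.0021261 i$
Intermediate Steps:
$P{\left(g,r \right)} = 6 - \frac{g}{r}$ ($P{\left(g,r \right)} = 6 - \frac{g + g}{r + r} = 6 - \frac{2 g}{2 r} = 6 - 2 g \frac{1}{2 r} = 6 - \frac{g}{r}$)
$U = i \sqrt{221143}$ ($U = \sqrt{-221143} = i \sqrt{221143} \approx 470.26 i$)
$\frac{1}{U + P{\left(484,-992 \right)}} = \frac{1}{i \sqrt{221143} + \left(6 - \frac{484}{-992}\right)} = \frac{1}{i \sqrt{221143} + \left(6 - 484 \left(- \frac{1}{992}\right)\right)} = \frac{1}{i \sqrt{221143} + \left(6 + \frac{121}{248}\right)} = \frac{1}{i \sqrt{221143} + \frac{1609}{248}} = \frac{1}{\frac{1609}{248} + i \sqrt{221143}}$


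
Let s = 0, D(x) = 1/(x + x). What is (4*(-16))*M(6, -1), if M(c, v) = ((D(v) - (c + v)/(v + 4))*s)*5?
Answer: 0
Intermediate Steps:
D(x) = 1/(2*x)
M(c, v) = 0 (M(c, v) = ((1/(2*v) - (c + v)/(v + 4))*0)*5 = ((1/(2*v) - (c + v)/(4 + v))*0)*5 = 0*5 = 0)
(4*(-16))*M(6, -1) = (4*(-16))*0 = -64*0 = 0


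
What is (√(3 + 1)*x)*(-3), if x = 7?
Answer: -42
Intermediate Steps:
(√(3 + 1)*x)*(-3) = (√(3 + 1)*7)*(-3) = (√4*7)*(-3) = (2*7)*(-3) = 14*(-3) = -42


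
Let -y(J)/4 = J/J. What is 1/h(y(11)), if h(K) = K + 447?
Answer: 1/443 ≈ 0.0022573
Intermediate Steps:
y(J) = -4 (y(J) = -4*J/J = -4*1 = -4)
h(K) = 447 + K
1/h(y(11)) = 1/(447 - 4) = 1/443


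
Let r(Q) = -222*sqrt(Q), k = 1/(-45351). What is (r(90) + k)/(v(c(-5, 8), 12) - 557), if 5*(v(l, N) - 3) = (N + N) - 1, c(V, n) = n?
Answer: 5/124579197 + 3330*sqrt(10)/2747 ≈ 3.8334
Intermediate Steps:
k = -1/45351 ≈ -2.2050e-5
v(l, N) = 14/5 + 2*N/5 (v(l, N) = 3 + ((N + N) - 1)/5 = 3 + (2*N - 1)/5 = 3 + (-1 + 2*N)/5 = 3 + (-1/5 + 2*N/5) = 14/5 + 2*N/5)
(r(90) + k)/(v(c(-5, 8), 12) - 557) = (-666*sqrt(10) - 1/45351)/((14/5 + (2/5)*12) - 557) = (-666*sqrt(10) - 1/45351)/((14/5 + 24/5) - 557) = (-666*sqrt(10) - 1/45351)/(38/5 - 557) = (-1/45351 - 666*sqrt(10))/(-2747/5) = (-1/45351 - 666*sqrt(10))*(-5/2747) = 5/124579197 + 3330*sqrt(10)/2747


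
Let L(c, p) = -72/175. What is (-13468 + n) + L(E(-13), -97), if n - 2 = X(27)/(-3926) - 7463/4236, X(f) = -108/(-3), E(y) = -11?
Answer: -19598520575171/1455171900 ≈ -13468.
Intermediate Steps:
L(c, p) = -72/175 (L(c, p) = -72*1/175 = -72/175)
X(f) = 36 (X(f) = -108*(-1/3) = 36)
n = 1904419/8315268 (n = 2 + (36/(-3926) - 7463/4236) = 2 + (36*(-1/3926) - 7463*1/4236) = 2 + (-18/1963 - 7463/4236) = 2 - 14726117/8315268 = 1904419/8315268 ≈ 0.22903)
(-13468 + n) + L(E(-13), -97) = (-13468 + 1904419/8315268) - 72/175 = -111988125005/8315268 - 72/175 = -19598520575171/1455171900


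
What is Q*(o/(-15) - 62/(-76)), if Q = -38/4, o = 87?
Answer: 947/20 ≈ 47.350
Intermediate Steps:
Q = -19/2 (Q = -38*1/4 = -19/2 ≈ -9.5000)
Q*(o/(-15) - 62/(-76)) = -19*(87/(-15) - 62/(-76))/2 = -19*(87*(-1/15) - 62*(-1/76))/2 = -19*(-29/5 + 31/38)/2 = -19/2*(-947/190) = 947/20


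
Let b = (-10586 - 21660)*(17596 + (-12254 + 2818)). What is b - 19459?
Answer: -263146819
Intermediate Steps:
b = -263127360 (b = -32246*(17596 - 9436) = -32246*8160 = -263127360)
b - 19459 = -263127360 - 19459 = -263146819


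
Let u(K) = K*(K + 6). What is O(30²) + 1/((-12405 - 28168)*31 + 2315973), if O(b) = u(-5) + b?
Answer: 947097951/1058210 ≈ 895.00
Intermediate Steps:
u(K) = K*(6 + K)
O(b) = -5 + b (O(b) = -5*(6 - 5) + b = -5*1 + b = -5 + b)
O(30²) + 1/((-12405 - 28168)*31 + 2315973) = (-5 + 30²) + 1/((-12405 - 28168)*31 + 2315973) = (-5 + 900) + 1/(-40573*31 + 2315973) = 895 + 1/(-1257763 + 2315973) = 895 + 1/1058210 = 947097951/1058210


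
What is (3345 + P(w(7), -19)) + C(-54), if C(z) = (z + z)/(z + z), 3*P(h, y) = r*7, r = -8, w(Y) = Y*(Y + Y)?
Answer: 9982/3 ≈ 3327.3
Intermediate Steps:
w(Y) = 2*Y² (w(Y) = Y*(2*Y) = 2*Y²)
P(h, y) = -56/3 (P(h, y) = (-8*7)/3 = (⅓)*(-56) = -56/3)
C(z) = 1 (C(z) = (2*z)/((2*z)) = (2*z)*(1/(2*z)) = 1)
(3345 + P(w(7), -19)) + C(-54) = (3345 - 56/3) + 1 = 9979/3 + 1 = 9982/3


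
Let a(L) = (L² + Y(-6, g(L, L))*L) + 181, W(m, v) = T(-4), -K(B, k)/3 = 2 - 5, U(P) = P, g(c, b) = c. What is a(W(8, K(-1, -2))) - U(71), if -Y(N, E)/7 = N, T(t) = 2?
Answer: 198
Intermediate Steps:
K(B, k) = 9 (K(B, k) = -3*(2 - 5) = -3*(-3) = 9)
Y(N, E) = -7*N
W(m, v) = 2
a(L) = 181 + L² + 42*L (a(L) = (L² + (-7*(-6))*L) + 181 = (L² + 42*L) + 181 = 181 + L² + 42*L)
a(W(8, K(-1, -2))) - U(71) = (181 + 2² + 42*2) - 1*71 = (181 + 4 + 84) - 71 = 269 - 71 = 198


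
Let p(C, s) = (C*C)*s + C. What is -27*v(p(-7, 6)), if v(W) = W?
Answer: -7749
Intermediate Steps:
p(C, s) = C + s*C**2 (p(C, s) = C**2*s + C = s*C**2 + C = C + s*C**2)
-27*v(p(-7, 6)) = -(-189)*(1 - 7*6) = -(-189)*(1 - 42) = -(-189)*(-41) = -27*287 = -7749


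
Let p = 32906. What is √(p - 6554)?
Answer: 12*√183 ≈ 162.33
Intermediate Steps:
√(p - 6554) = √(32906 - 6554) = √26352 = 12*√183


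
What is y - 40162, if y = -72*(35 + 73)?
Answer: -47938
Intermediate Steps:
y = -7776 (y = -72*108 = -7776)
y - 40162 = -7776 - 40162 = -47938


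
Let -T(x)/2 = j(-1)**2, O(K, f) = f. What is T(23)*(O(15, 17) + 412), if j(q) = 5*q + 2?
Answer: -7722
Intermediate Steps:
j(q) = 2 + 5*q
T(x) = -18 (T(x) = -2*(2 + 5*(-1))**2 = -2*(2 - 5)**2 = -2*(-3)**2 = -2*9 = -18)
T(23)*(O(15, 17) + 412) = -18*(17 + 412) = -18*429 = -7722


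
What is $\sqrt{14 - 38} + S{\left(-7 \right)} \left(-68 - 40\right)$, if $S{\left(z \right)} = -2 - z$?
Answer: $-540 + 2 i \sqrt{6} \approx -540.0 + 4.899 i$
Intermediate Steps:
$\sqrt{14 - 38} + S{\left(-7 \right)} \left(-68 - 40\right) = \sqrt{14 - 38} + \left(-2 - -7\right) \left(-68 - 40\right) = \sqrt{14 - 38} + \left(-2 + 7\right) \left(-68 - 40\right) = \sqrt{14 - 38} + 5 \left(-108\right) = \sqrt{-24} - 540 = 2 i \sqrt{6} - 540 = -540 + 2 i \sqrt{6}$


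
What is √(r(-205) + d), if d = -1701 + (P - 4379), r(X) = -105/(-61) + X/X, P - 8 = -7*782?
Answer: 2*I*√10738135/61 ≈ 107.44*I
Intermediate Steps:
P = -5466 (P = 8 - 7*782 = 8 - 5474 = -5466)
r(X) = 166/61 (r(X) = -105*(-1/61) + 1 = 105/61 + 1 = 166/61)
d = -11546 (d = -1701 + (-5466 - 4379) = -1701 - 9845 = -11546)
√(r(-205) + d) = √(166/61 - 11546) = √(-704140/61) = 2*I*√10738135/61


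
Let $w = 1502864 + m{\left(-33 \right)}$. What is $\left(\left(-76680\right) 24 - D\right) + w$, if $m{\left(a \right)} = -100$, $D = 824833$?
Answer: $-1162389$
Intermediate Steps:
$w = 1502764$ ($w = 1502864 - 100 = 1502764$)
$\left(\left(-76680\right) 24 - D\right) + w = \left(\left(-76680\right) 24 - 824833\right) + 1502764 = \left(-1840320 - 824833\right) + 1502764 = -2665153 + 1502764 = -1162389$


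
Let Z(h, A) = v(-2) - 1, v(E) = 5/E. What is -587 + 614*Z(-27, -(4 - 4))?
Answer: -2736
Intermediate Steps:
Z(h, A) = -7/2 (Z(h, A) = 5/(-2) - 1 = 5*(-½) - 1 = -5/2 - 1 = -7/2)
-587 + 614*Z(-27, -(4 - 4)) = -587 + 614*(-7/2) = -587 - 2149 = -2736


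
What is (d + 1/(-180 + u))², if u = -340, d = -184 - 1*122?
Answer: 25319492641/270400 ≈ 93637.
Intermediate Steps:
d = -306 (d = -184 - 122 = -306)
(d + 1/(-180 + u))² = (-306 + 1/(-180 - 340))² = (-306 + 1/(-520))² = (-306 - 1/520)² = (-159121/520)² = 25319492641/270400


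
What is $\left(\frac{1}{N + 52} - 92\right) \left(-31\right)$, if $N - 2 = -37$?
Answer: $\frac{48453}{17} \approx 2850.2$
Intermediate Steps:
$N = -35$ ($N = 2 - 37 = -35$)
$\left(\frac{1}{N + 52} - 92\right) \left(-31\right) = \left(\frac{1}{-35 + 52} - 92\right) \left(-31\right) = \left(\frac{1}{17} - 92\right) \left(-31\right) = \left(- \frac{1563}{17}\right) \left(-31\right) = \frac{48453}{17}$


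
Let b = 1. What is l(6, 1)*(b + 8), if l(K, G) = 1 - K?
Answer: -45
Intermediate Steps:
l(6, 1)*(b + 8) = (1 - 1*6)*(1 + 8) = (1 - 6)*9 = -5*9 = -45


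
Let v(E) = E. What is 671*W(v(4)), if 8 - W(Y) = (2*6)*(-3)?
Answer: 29524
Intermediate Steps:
W(Y) = 44 (W(Y) = 8 - 2*6*(-3) = 8 - 12*(-3) = 8 - 1*(-36) = 8 + 36 = 44)
671*W(v(4)) = 671*44 = 29524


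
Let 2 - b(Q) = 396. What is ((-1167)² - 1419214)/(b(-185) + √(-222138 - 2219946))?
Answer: 2258605/259732 + 11465*I*√610521/259732 ≈ 8.6959 + 34.49*I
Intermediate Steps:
b(Q) = -394 (b(Q) = 2 - 1*396 = 2 - 396 = -394)
((-1167)² - 1419214)/(b(-185) + √(-222138 - 2219946)) = ((-1167)² - 1419214)/(-394 + √(-222138 - 2219946)) = (1361889 - 1419214)/(-394 + √(-2442084)) = -57325/(-394 + 2*I*√610521)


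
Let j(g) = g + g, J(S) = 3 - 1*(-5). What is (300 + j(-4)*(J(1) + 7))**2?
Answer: 32400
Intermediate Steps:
J(S) = 8 (J(S) = 3 + 5 = 8)
j(g) = 2*g
(300 + j(-4)*(J(1) + 7))**2 = (300 + (2*(-4))*(8 + 7))**2 = (300 - 8*15)**2 = (300 - 120)**2 = 180**2 = 32400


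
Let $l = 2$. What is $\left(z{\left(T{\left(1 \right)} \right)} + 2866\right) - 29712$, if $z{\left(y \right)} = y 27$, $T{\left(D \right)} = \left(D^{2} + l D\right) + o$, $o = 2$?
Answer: $-26711$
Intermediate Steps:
$T{\left(D \right)} = 2 + D^{2} + 2 D$ ($T{\left(D \right)} = \left(D^{2} + 2 D\right) + 2 = 2 + D^{2} + 2 D$)
$z{\left(y \right)} = 27 y$
$\left(z{\left(T{\left(1 \right)} \right)} + 2866\right) - 29712 = \left(27 \left(2 + 1^{2} + 2 \cdot 1\right) + 2866\right) - 29712 = \left(27 \left(2 + 1 + 2\right) + 2866\right) - 29712 = \left(27 \cdot 5 + 2866\right) - 29712 = \left(135 + 2866\right) - 29712 = 3001 - 29712 = -26711$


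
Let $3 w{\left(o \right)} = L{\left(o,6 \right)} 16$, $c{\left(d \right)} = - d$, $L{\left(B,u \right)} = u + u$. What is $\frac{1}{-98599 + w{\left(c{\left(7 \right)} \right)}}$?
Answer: $- \frac{1}{98535} \approx -1.0149 \cdot 10^{-5}$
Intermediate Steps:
$L{\left(B,u \right)} = 2 u$
$w{\left(o \right)} = 64$ ($w{\left(o \right)} = \frac{2 \cdot 6 \cdot 16}{3} = \frac{12 \cdot 16}{3} = \frac{1}{3} \cdot 192 = 64$)
$\frac{1}{-98599 + w{\left(c{\left(7 \right)} \right)}} = \frac{1}{-98599 + 64} = \frac{1}{-98535} = - \frac{1}{98535}$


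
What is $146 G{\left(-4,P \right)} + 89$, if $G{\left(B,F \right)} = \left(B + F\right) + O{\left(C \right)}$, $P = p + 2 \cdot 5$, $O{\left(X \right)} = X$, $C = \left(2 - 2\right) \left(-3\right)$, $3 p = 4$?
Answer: $\frac{3479}{3} \approx 1159.7$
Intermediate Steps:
$p = \frac{4}{3}$ ($p = \frac{1}{3} \cdot 4 = \frac{4}{3} \approx 1.3333$)
$C = 0$ ($C = 0 \left(-3\right) = 0$)
$P = \frac{34}{3}$ ($P = \frac{4}{3} + 2 \cdot 5 = \frac{4}{3} + 10 = \frac{34}{3} \approx 11.333$)
$G{\left(B,F \right)} = B + F$ ($G{\left(B,F \right)} = \left(B + F\right) + 0 = B + F$)
$146 G{\left(-4,P \right)} + 89 = 146 \left(-4 + \frac{34}{3}\right) + 89 = 146 \cdot \frac{22}{3} + 89 = \frac{3212}{3} + 89 = \frac{3479}{3}$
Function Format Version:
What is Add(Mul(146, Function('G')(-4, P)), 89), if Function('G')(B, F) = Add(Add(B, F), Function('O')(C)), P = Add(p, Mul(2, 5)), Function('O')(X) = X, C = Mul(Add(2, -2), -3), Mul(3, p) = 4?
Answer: Rational(3479, 3) ≈ 1159.7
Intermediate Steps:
p = Rational(4, 3) (p = Mul(Rational(1, 3), 4) = Rational(4, 3) ≈ 1.3333)
C = 0 (C = Mul(0, -3) = 0)
P = Rational(34, 3) (P = Add(Rational(4, 3), Mul(2, 5)) = Add(Rational(4, 3), 10) = Rational(34, 3) ≈ 11.333)
Function('G')(B, F) = Add(B, F) (Function('G')(B, F) = Add(Add(B, F), 0) = Add(B, F))
Add(Mul(146, Function('G')(-4, P)), 89) = Add(Mul(146, Add(-4, Rational(34, 3))), 89) = Add(Mul(146, Rational(22, 3)), 89) = Add(Rational(3212, 3), 89) = Rational(3479, 3)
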